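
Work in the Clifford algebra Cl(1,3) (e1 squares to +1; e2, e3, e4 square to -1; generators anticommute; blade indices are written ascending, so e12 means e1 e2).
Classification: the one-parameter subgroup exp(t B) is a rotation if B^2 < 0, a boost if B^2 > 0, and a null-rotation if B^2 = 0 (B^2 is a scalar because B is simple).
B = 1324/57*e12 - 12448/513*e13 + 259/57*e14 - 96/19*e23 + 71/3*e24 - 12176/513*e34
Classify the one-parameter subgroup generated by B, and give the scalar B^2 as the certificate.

B^2 term by term: the squares give (1324/57)^2*(e12)^2 + (-12448/513)^2*(e13)^2 + (259/57)^2*(e14)^2 + (-96/19)^2*(e23)^2 + (71/3)^2*(e24)^2 + (-12176/513)^2*(e34)^2 = 1752976/3249*(+1) + 154952704/263169*(+1) + 67081/3249*(+1) + 9216/361*(-1) + 5041/9*(-1) + 148254976/263169*(-1) = 0 (each basis 2-blade squares to minus the product of its generators' squares); cross terms between blades sharing an index anticommute and cancel; the commuting (index-disjoint) pairs give grade-4 terms 2*c*c'*(blade product), which cancel blade by blade — e1234: -32242048/29241 + 1767616/1539 - 16576/361 = 0 — confirming B is simple. So B^2 = 0.
Answer: null-rotation, certificate B^2 = 0. Check the certificate: B^2 = 0, and that sign is decisive whatever form B takes.


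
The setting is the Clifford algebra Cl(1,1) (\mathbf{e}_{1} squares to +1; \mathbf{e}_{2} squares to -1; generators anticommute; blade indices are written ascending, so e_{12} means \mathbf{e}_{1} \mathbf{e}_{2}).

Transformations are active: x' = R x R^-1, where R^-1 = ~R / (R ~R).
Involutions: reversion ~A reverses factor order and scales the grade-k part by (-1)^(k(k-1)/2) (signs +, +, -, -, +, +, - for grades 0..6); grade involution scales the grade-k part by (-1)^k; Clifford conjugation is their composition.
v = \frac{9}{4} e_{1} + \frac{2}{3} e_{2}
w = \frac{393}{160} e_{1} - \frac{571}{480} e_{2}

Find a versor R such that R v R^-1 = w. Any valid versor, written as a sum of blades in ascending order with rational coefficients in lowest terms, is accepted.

Reasoning: v^2 = w^2 = \frac{665}{144} since conjugation preserves the quadratic form; R = v + w = \frac{753}{160} e_{1} - \frac{251}{480} e_{2} is then valid when invertible, keeping its own part and reversing (v - w)/2.
Answer: \frac{753}{160} e_{1} - \frac{251}{480} e_{2}


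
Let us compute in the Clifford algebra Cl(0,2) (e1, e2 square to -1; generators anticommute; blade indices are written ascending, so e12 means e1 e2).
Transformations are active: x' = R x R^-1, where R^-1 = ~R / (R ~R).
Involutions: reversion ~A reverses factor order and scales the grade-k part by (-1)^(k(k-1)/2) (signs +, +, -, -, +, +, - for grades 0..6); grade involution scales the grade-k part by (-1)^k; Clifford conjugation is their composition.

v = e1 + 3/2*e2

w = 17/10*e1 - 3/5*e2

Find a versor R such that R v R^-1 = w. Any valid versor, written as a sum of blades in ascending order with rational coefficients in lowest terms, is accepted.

Since q(v) = q(w) = -13/4, the sum R = v + w = 27/10*e1 + 9/10*e2 does the job whenever invertible.
Answer: 27/10*e1 + 9/10*e2


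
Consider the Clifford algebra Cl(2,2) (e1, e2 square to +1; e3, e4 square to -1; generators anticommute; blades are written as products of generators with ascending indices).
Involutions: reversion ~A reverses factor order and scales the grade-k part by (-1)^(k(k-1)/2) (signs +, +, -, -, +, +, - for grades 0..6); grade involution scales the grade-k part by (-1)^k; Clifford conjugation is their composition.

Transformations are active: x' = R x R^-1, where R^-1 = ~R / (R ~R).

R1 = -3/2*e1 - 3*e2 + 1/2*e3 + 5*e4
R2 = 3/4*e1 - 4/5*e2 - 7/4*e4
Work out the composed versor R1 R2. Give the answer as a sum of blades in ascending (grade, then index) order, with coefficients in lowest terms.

Distribute over the terms of R2 (each basis-blade product reordered to ascending indices, repeated generators contracted through their squares):
R1 (3/4*e1) = -9/8 + 9/4*e1 e2 - 3/8*e1 e3 - 15/4*e1 e4
R1 (-4/5*e2) = 12/5 + 6/5*e1 e2 + 2/5*e2 e3 + 4*e2 e4
R1 (-7/4*e4) = 35/4 + 21/8*e1 e4 + 21/4*e2 e4 - 7/8*e3 e4
Summing the partial products and collecting blades:
Answer: 401/40 + 69/20*e1 e2 - 3/8*e1 e3 - 9/8*e1 e4 + 2/5*e2 e3 + 37/4*e2 e4 - 7/8*e3 e4


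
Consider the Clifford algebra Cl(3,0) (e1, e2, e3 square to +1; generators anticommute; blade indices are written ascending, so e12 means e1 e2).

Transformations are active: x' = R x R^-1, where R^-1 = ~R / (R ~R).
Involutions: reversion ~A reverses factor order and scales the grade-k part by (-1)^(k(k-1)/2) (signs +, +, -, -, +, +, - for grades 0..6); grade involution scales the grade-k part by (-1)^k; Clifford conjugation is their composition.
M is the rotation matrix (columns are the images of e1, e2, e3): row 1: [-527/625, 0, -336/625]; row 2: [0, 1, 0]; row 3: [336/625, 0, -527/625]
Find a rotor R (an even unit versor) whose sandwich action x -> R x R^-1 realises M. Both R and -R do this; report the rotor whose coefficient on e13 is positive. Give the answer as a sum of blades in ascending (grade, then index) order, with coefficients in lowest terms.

Method: write R = a + b12*e12 + b13*e13 + b23*e23 with a^2 + b12^2 + b13^2 + b23^2 = 1 (so R^-1 = ~R). Expanding the columns R e_j ~R gives tr M = 4a^2 - 1 and, from the antisymmetric part, M21 - M12 = -4a*b12, M13 - M31 = 4a*b13, M32 - M23 = -4a*b23.
Here tr M = -429/625, so a^2 = (1 + tr M)/4 = 49/625 and a = ±7/25. Taking a = 7/25: M21 - M12 = 0, M13 - M31 = -672/625, M32 - M23 = 0, giving b12 = 0, b13 = -24/25, b23 = 0, i.e. R = 7/25 - 24/25*e13.
Its e13 coefficient is negative, so report the other preimage -R.
Answer: -7/25 + 24/25*e13. Note: both R and -R realise this M (trace -429/625); the covering map identifies them, and the e13-coefficient sign is the tie-breaker.


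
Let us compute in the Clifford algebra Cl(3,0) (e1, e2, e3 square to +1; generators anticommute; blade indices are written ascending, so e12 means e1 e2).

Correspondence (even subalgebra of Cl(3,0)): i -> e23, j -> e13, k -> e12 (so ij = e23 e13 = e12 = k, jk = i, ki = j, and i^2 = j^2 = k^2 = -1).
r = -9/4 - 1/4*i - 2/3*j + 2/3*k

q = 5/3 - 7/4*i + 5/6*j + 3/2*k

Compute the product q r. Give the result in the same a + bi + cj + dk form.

In blades: q = 5/3 + 3/2*e12 + 5/6*e13 - 7/4*e23, r = -9/4 + 2/3*e12 - 2/3*e13 - 1/4*e23.
Distribute q over r term by term (generator squares from the signature, products reordered to ascending indices): (5/3)*r = -15/4 + 10/9*e12 - 10/9*e13 - 5/12*e23; (3/2*e12)*r = -1 - 27/8*e12 - 3/8*e13 + e23; (5/6*e13)*r = 5/9 + 5/24*e12 - 15/8*e13 + 5/9*e23; (-7/4*e23)*r = -7/16 + 7/6*e12 + 7/6*e13 + 63/16*e23.
Sum: -667/144 - 8/9*e12 - 79/36*e13 + 731/144*e23; translating back through the correspondence:
Answer: -667/144 + 731/144*i - 79/36*j - 8/9*k


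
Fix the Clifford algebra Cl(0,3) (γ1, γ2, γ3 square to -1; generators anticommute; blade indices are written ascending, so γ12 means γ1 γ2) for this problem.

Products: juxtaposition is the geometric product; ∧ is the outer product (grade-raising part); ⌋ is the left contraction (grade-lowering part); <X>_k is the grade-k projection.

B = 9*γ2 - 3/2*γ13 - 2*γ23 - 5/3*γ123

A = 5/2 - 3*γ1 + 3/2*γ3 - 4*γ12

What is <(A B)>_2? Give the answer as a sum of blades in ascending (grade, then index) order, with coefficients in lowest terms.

step 1: 135/4*γ1 + 39/2*γ2 - 67/6*γ3 - 49/2*γ12 - 47/4*γ13 - 35/2*γ23 + 11/6*γ123
step 2: -49/2*γ12 - 47/4*γ13 - 35/2*γ23
Answer: -49/2*γ12 - 47/4*γ13 - 35/2*γ23


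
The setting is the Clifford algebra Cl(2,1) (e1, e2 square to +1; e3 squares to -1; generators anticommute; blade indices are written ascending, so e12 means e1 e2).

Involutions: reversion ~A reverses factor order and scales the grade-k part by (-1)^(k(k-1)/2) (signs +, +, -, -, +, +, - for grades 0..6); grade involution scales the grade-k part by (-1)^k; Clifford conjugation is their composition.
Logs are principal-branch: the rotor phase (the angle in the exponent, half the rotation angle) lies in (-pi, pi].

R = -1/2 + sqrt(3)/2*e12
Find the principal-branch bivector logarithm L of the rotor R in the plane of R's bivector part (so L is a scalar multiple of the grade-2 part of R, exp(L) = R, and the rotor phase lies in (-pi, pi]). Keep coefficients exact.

The scalar part of R is -1/2, which fixes the principal-branch rotor phase; the unit plane is then the bivector part divided by the sine of that phase, and L is that plane scaled by the phase.
Concretely: cos(phase) = -1/2 gives phase = ±2*pi/3, and since phase/sin(phase) is even the sign is immaterial: L = (phase/sin(phase)) * <R>_2 = (4*sqrt(3)*pi/9) * <R>_2.
Answer: 2*pi/3*e12


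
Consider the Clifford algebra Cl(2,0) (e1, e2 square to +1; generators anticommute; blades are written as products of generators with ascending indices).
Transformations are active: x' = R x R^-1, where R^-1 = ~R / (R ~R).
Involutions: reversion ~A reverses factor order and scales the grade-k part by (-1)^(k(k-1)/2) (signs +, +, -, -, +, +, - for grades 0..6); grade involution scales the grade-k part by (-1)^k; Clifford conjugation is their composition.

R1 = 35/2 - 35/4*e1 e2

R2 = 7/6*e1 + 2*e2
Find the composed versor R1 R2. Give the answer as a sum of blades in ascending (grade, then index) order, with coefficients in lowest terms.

Distribute over the terms of R1 (each basis-blade product reordered to ascending indices, repeated generators contracted through their squares):
(35/2) R2 = 245/12*e1 + 35*e2
(-35/4*e1 e2) R2 = -35/2*e1 + 245/24*e2
Summing the partial products and collecting blades:
Answer: 35/12*e1 + 1085/24*e2


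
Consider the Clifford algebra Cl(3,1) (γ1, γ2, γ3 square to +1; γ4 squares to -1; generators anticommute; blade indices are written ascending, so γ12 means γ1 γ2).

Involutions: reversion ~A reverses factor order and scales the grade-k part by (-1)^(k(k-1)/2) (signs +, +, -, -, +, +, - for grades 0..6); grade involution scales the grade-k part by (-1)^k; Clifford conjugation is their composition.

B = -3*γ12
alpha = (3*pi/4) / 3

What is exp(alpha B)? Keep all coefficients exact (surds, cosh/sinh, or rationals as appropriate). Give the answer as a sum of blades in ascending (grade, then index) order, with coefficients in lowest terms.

B^2 = (-3)^2*(γ12)^2 = 9*(-1) = -9 (a basis 2-blade squares to minus the product of its generators' squares).
B^2 = -9 — the series telescopes trigonometrically here: l = 3, alpha*l = 3*pi/4, so exp(alpha B) = cos(3*pi/4) + (sin(3*pi/4)/3)*B = -sqrt(2)/2 + (sqrt(2)/6)*B.
Answer: -sqrt(2)/2 - sqrt(2)/2*γ12


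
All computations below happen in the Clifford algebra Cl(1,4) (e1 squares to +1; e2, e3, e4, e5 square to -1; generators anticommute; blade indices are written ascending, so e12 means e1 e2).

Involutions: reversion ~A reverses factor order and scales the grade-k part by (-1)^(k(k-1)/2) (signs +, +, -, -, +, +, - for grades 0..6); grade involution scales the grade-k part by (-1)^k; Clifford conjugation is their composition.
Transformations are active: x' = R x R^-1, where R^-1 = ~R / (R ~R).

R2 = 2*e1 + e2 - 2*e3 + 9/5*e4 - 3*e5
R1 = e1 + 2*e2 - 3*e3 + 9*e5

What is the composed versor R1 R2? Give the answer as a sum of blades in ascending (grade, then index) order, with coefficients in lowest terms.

Distribute over the terms of R1 (each basis-blade product reordered to ascending indices, repeated generators contracted through their squares):
(e1) R2 = 2 + e12 - 2*e13 + 9/5*e14 - 3*e15
(2*e2) R2 = -2 - 4*e12 - 4*e23 + 18/5*e24 - 6*e25
(-3*e3) R2 = -6 + 6*e13 + 3*e23 - 27/5*e34 + 9*e35
(9*e5) R2 = 27 - 18*e15 - 9*e25 + 18*e35 - 81/5*e45
Summing the partial products and collecting blades:
Answer: 21 - 3*e12 + 4*e13 + 9/5*e14 - 21*e15 - e23 + 18/5*e24 - 15*e25 - 27/5*e34 + 27*e35 - 81/5*e45


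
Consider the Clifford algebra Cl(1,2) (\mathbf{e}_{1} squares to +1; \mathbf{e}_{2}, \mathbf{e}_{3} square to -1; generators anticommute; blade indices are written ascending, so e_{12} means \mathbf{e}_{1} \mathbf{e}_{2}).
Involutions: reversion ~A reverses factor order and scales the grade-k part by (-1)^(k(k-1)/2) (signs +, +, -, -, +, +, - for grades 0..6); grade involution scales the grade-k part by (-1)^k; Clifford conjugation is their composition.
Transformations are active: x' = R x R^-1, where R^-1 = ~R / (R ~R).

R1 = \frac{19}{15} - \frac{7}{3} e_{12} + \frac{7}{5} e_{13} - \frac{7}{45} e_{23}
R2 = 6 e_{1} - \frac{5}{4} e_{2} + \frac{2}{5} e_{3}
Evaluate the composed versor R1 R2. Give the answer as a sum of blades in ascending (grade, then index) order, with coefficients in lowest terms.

Distribute over the terms of R2 (each basis-blade product reordered to ascending indices, repeated generators contracted through their squares):
R1 (6 e_{1}) = \frac{38}{5} e_{1} + 14 e_{2} - \frac{42}{5} e_{3} - \frac{14}{15} e_{123}
R1 (-\frac{5}{4} e_{2}) = -\frac{35}{12} e_{1} - \frac{19}{12} e_{2} + \frac{7}{36} e_{3} + \frac{7}{4} e_{123}
R1 (\frac{2}{5} e_{3}) = -\frac{14}{25} e_{1} + \frac{14}{225} e_{2} + \frac{38}{75} e_{3} - \frac{14}{15} e_{123}
Summing the partial products and collecting blades:
Answer: \frac{1237}{300} e_{1} + \frac{11231}{900} e_{2} - \frac{6929}{900} e_{3} - \frac{7}{60} e_{123}


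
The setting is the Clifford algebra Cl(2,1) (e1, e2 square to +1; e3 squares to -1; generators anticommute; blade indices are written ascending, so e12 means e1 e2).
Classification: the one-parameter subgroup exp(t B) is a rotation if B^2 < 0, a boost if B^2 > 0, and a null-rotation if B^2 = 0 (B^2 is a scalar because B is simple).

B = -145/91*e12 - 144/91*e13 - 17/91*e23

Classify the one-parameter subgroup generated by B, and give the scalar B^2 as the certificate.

B^2 term by term: the squares give (-145/91)^2*(e12)^2 + (-144/91)^2*(e13)^2 + (-17/91)^2*(e23)^2 = 21025/8281*(-1) + 20736/8281*(+1) + 289/8281*(+1) = 0 (each basis 2-blade squares to minus the product of its generators' squares); cross terms between blades sharing an index anticommute and cancel. So B^2 = 0.
Answer: null-rotation, certificate B^2 = 0. Why this suffices: the scalar 0 survives any versor conjugation, so its sign alone determines the class however B is presented.


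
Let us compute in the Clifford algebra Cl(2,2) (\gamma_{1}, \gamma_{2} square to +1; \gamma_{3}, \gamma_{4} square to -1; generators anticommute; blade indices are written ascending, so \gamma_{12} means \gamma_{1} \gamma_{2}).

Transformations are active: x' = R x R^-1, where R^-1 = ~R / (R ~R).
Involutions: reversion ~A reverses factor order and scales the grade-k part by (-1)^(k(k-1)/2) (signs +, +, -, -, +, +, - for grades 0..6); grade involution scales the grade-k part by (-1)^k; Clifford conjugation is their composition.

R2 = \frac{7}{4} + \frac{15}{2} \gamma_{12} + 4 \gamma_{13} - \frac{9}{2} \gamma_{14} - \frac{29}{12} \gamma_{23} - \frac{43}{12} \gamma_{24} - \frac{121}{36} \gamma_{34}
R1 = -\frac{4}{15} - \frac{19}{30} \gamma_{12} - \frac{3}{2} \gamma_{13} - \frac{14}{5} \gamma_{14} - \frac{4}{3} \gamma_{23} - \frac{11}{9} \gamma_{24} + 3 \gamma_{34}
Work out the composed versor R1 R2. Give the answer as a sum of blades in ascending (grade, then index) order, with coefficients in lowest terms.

Distribute over the grade parts of R1 (each basis-blade product reordered to ascending indices, repeated generators contracted through their squares):
<R1>_0 (= -\frac{4}{15}) R2 = -\frac{7}{15} - 2 \gamma_{12} - \frac{16}{15} \gamma_{13} + \frac{6}{5} \gamma_{14} + \frac{29}{45} \gamma_{23} + \frac{43}{45} \gamma_{24} + \frac{121}{135} \gamma_{34}
<R1>_2 (= -\frac{19}{30} \gamma_{12} - \frac{3}{2} \gamma_{13} - \frac{14}{5} \gamma_{14} - \frac{4}{3} \gamma_{23} - \frac{11}{9} \gamma_{24} + 3 \gamma_{34}) R2 = \frac{15679}{540} + \frac{743}{60} \gamma_{12} + \frac{1909}{60} \gamma_{13} + \frac{2429}{180} \gamma_{14} + \frac{6169}{1620} \gamma_{23} - \frac{20369}{540} \gamma_{24} - \frac{7843}{540} \gamma_{34} + \frac{19931}{540} \gamma_{1234}
Summing the partial products and collecting blades:
Answer: \frac{15427}{540} + \frac{623}{60} \gamma_{12} + \frac{123}{4} \gamma_{13} + \frac{529}{36} \gamma_{14} + \frac{7213}{1620} \gamma_{23} - \frac{19853}{540} \gamma_{24} - \frac{2453}{180} \gamma_{34} + \frac{19931}{540} \gamma_{1234}


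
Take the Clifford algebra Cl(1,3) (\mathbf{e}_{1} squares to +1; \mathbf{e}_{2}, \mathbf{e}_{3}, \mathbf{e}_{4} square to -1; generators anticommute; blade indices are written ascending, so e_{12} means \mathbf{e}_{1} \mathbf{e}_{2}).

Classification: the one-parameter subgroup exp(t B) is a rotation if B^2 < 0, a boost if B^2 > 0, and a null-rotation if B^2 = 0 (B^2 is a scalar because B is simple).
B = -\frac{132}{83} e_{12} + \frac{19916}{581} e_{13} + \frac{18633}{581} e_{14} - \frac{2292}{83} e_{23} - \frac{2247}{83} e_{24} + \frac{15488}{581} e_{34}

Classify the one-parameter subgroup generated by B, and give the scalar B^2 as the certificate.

B^2 term by term: the squares give (-\frac{132}{83})^2*(e_{12})^2 + (\frac{19916}{581})^2*(e_{13})^2 + (\frac{18633}{581})^2*(e_{14})^2 + (-\frac{2292}{83})^2*(e_{23})^2 + (-\frac{2247}{83})^2*(e_{24})^2 + (\frac{15488}{581})^2*(e_{34})^2 = \frac{17424}{6889}*(+1) + \frac{396647056}{337561}*(+1) + \frac{347188689}{337561}*(+1) + \frac{5253264}{6889}*(-1) + \frac{5049009}{6889}*(-1) + \frac{239878144}{337561}*(-1) = 0 (each basis 2-blade squares to minus the product of its generators' squares); cross terms between blades sharing an index anticommute and cancel; the commuting (index-disjoint) pairs give grade-4 terms 2*c*c'*(blade product), which cancel blade by blade — e_{1234}: -\frac{4088832}{48223} + \frac{12786072}{6889} - \frac{85413672}{48223} = 0 — confirming B is simple. So B^2 = 0.
Answer: null-rotation, certificate B^2 = 0. No conjugation can change B^2 = 0; the sign gives the class.


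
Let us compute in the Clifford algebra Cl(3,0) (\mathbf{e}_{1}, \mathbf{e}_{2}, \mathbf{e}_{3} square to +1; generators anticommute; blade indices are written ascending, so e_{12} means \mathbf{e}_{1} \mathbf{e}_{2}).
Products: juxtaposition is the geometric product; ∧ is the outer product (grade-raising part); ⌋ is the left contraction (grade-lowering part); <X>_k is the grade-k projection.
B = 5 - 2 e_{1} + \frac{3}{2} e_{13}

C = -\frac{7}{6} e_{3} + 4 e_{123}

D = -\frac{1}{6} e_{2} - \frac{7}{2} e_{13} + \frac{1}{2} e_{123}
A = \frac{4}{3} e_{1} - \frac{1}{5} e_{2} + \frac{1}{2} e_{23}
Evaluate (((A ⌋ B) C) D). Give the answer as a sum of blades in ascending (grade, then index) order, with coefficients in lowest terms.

step 1: -\frac{8}{3} + 2 e_{3}
step 2: -\frac{7}{3} + \frac{28}{9} e_{3} + 8 e_{12} - \frac{32}{3} e_{123}
step 3: \frac{16}{3} + \frac{86}{9} e_{1} + \frac{679}{18} e_{2} - 4 e_{3} + \frac{14}{9} e_{12} + \frac{115}{18} e_{13} + \frac{770}{27} e_{23} - \frac{7}{6} e_{123}
Answer: \frac{16}{3} + \frac{86}{9} e_{1} + \frac{679}{18} e_{2} - 4 e_{3} + \frac{14}{9} e_{12} + \frac{115}{18} e_{13} + \frac{770}{27} e_{23} - \frac{7}{6} e_{123}


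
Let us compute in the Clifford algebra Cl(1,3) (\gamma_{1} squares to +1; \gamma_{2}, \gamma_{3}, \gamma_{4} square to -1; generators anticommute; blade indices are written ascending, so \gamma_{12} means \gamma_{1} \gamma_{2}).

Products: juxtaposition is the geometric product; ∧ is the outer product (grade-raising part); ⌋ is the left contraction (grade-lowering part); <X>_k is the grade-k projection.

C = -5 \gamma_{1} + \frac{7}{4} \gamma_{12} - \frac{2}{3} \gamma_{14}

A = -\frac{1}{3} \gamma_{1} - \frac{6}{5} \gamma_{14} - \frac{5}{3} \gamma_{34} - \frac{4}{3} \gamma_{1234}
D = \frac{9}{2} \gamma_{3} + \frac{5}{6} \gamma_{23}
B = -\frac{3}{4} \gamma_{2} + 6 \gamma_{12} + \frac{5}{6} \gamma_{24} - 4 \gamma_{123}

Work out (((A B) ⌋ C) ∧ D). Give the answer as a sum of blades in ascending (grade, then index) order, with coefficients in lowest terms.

step 1: -2 \gamma_{2} + \frac{16}{3} \gamma_{4} - \frac{3}{4} \gamma_{12} - \frac{10}{9} \gamma_{13} + \frac{49}{18} \gamma_{23} - \frac{36}{5} \gamma_{24} - 8 \gamma_{34} + \frac{247}{45} \gamma_{124} - \gamma_{134} - \frac{71}{20} \gamma_{234} - 10 \gamma_{1234}
step 2: -\frac{21}{16} - \frac{127}{18} \gamma_{1}
step 3: -\frac{189}{32} \gamma_{3} - \frac{127}{4} \gamma_{13} - \frac{35}{32} \gamma_{23} - \frac{635}{108} \gamma_{123}
Answer: -\frac{189}{32} \gamma_{3} - \frac{127}{4} \gamma_{13} - \frac{35}{32} \gamma_{23} - \frac{635}{108} \gamma_{123}


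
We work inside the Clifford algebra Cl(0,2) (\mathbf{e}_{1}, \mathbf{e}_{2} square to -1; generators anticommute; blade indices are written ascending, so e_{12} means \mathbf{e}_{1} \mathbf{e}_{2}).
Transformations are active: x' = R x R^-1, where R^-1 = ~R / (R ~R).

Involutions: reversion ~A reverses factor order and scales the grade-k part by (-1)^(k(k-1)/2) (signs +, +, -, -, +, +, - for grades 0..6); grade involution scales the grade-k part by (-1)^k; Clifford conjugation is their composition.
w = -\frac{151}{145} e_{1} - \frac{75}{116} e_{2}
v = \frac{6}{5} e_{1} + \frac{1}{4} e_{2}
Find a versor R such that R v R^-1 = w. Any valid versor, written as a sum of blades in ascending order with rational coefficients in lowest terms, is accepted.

Here q(v) = q(w) = -\frac{601}{400}; the classical choice R = v + w = \frac{23}{145} e_{1} - \frac{23}{58} e_{2} then realises v -> w under the sandwich.
Answer: \frac{23}{145} e_{1} - \frac{23}{58} e_{2}


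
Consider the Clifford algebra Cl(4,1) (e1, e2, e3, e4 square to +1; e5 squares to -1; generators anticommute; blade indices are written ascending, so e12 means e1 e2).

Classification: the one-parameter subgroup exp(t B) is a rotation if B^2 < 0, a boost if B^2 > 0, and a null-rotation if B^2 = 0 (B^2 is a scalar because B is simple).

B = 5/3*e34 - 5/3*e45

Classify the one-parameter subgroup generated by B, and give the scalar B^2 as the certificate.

B^2 term by term: the squares give (5/3)^2*(e34)^2 + (-5/3)^2*(e45)^2 = 25/9*(-1) + 25/9*(+1) = 0 (each basis 2-blade squares to minus the product of its generators' squares); cross terms between blades sharing an index anticommute and cancel. So B^2 = 0.
Answer: null-rotation, certificate B^2 = 0. Because 0 is invariant under every versor sandwich, the classification follows from its sign alone.


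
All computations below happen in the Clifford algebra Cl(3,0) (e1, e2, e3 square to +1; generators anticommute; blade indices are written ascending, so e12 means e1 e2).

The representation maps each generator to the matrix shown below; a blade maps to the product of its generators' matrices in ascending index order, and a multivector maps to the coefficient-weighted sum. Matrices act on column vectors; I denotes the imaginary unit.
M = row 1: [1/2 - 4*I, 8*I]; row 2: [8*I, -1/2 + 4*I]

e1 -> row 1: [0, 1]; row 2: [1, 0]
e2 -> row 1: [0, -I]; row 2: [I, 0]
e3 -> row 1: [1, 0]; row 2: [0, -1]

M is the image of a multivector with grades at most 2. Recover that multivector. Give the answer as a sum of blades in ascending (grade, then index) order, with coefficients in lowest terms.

Method: 1, rho(e1), rho(e2), rho(e3) form a trace-orthogonal basis of the 2x2 complex matrices (tr(X Y) = 2 if X = Y, else 0), so M = m0*1 + m1*rho(e1) + m2*rho(e2) + m3*rho(e3) with m0 = tr(M)/2 = 0, m1 = tr(M rho(e1))/2 = 8*I, m2 = tr(M rho(e2))/2 = 0, m3 = tr(M rho(e3))/2 = 1/2 - 4*I.
Multiplying table entries, the bivector images are rho(e12) = I*rho(e3), rho(e13) = -I*rho(e2), rho(e23) = I*rho(e1); with real blade coefficients the real parts of m0..m3 are the coefficients of 1, e1, e2, e3 and the imaginary parts give the bivectors (e23: Im m1, e13: -Im m2, e12: Im m3).
Answer: 1/2*e3 - 4*e12 + 8*e23


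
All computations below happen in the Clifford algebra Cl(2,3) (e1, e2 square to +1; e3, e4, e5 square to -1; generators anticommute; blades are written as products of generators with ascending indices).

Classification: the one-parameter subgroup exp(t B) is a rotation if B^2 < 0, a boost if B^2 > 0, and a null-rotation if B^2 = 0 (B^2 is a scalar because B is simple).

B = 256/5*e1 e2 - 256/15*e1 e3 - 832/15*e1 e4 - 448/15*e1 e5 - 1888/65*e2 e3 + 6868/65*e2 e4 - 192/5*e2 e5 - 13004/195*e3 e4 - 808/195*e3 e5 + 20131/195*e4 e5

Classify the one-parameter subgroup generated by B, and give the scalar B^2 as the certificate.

B^2 term by term: the squares give (256/5)^2*(e1 e2)^2 + (-256/15)^2*(e1 e3)^2 + (-832/15)^2*(e1 e4)^2 + (-448/15)^2*(e1 e5)^2 + (-1888/65)^2*(e2 e3)^2 + (6868/65)^2*(e2 e4)^2 + (-192/5)^2*(e2 e5)^2 + (-13004/195)^2*(e3 e4)^2 + (-808/195)^2*(e3 e5)^2 + (20131/195)^2*(e4 e5)^2 = 65536/25*(-1) + 65536/225*(+1) + 692224/225*(+1) + 200704/225*(+1) + 3564544/4225*(+1) + 47169424/4225*(+1) + 36864/25*(+1) + 169104016/38025*(-1) + 652864/38025*(-1) + 405257161/38025*(-1) = -1 (each basis 2-blade squares to minus the product of its generators' squares); cross terms between blades sharing an index anticommute and cancel; the commuting (index-disjoint) pairs give grade-4 terms 2*c*c'*(blade product), which cancel blade by blade — e1 e2 e3 e4: -6658048/975 + 3516416/975 + 241664/75 = 0; e1 e2 e3 e5: -413696/975 - 32768/25 + 1691648/975 = 0; e1 e2 e4 e5: 10307072/975 - 106496/25 - 6153728/975 = 0; e1 e3 e4 e5: -10307072/2925 - 103424/225 + 11651584/2925 = 0; e2 e3 e4 e5: -76014656/12675 + 11098688/12675 + 1664512/325 = 0 — confirming B is simple. So B^2 = -1.
Answer: rotation, certificate B^2 = -1. Certificate logic: -1 is a conjugation-invariant scalar, so its sign fixes rotation versus boost versus null-rotation outright.


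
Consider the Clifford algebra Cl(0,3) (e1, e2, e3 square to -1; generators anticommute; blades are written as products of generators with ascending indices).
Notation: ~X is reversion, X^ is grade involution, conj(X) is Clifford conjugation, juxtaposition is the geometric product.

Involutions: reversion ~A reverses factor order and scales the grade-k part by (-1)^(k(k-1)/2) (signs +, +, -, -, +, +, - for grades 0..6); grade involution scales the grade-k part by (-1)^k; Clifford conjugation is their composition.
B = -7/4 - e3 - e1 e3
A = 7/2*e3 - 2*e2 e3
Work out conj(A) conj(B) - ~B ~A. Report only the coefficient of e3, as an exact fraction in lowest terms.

first term: 7/2 - 7/2*e1 - 2*e2 + 49/8*e3 - 2*e1 e2 - 7/2*e2 e3
second term: 7/2 - 7/2*e1 - 2*e2 - 49/8*e3 + 2*e1 e2 - 7/2*e2 e3
Answer: 49/4


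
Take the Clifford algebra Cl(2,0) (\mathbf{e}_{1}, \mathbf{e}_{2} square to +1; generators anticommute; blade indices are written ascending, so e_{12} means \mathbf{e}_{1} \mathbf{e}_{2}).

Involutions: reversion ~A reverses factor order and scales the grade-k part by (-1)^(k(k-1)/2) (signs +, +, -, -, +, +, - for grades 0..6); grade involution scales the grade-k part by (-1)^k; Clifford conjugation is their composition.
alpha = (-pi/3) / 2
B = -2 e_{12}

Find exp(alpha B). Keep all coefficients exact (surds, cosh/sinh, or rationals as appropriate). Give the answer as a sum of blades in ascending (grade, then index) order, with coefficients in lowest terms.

B^2 = (-2)^2*(e_{12})^2 = 4*(-1) = -4 (a basis 2-blade squares to minus the product of its generators' squares).
B^2 = -4 — a negative square means the series sums to a rotation: l = 2, alpha*l = - \frac{\pi}{3}, so exp(alpha B) = cos(- \frac{\pi}{3}) + (sin(- \frac{\pi}{3})/2)*B = \frac{1}{2} + (- \frac{\sqrt{3}}{4})*B.
Answer: \frac{1}{2} + \frac{\sqrt{3}}{2} e_{12}


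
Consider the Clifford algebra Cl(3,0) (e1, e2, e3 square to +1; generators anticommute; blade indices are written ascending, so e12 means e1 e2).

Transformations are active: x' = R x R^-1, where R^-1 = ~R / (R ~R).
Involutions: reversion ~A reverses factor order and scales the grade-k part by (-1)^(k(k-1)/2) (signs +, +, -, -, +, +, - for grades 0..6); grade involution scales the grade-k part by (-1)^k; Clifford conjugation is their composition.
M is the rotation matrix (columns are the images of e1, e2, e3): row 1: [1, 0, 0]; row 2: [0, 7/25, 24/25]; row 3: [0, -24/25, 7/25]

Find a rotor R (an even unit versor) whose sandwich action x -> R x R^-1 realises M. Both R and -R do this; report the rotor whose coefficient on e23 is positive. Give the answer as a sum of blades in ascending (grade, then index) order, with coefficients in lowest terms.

Method: write R = a + b12*e12 + b13*e13 + b23*e23 with a^2 + b12^2 + b13^2 + b23^2 = 1 (so R^-1 = ~R). Expanding the columns R e_j ~R gives tr M = 4a^2 - 1 and, from the antisymmetric part, M21 - M12 = -4a*b12, M13 - M31 = 4a*b13, M32 - M23 = -4a*b23.
Here tr M = 39/25, so a^2 = (1 + tr M)/4 = 16/25 and a = ±4/5. Taking a = 4/5: M21 - M12 = 0, M13 - M31 = 0, M32 - M23 = -48/25, giving b12 = 0, b13 = 0, b23 = 3/5, i.e. R = 4/5 + 3/5*e23.
Its e23 coefficient is already positive.
Answer: 4/5 + 3/5*e23. Sheet selection: the two-to-one cover makes ±R indistinguishable at the matrix level (trace 39/25), so uniqueness comes from the required sign on e23.


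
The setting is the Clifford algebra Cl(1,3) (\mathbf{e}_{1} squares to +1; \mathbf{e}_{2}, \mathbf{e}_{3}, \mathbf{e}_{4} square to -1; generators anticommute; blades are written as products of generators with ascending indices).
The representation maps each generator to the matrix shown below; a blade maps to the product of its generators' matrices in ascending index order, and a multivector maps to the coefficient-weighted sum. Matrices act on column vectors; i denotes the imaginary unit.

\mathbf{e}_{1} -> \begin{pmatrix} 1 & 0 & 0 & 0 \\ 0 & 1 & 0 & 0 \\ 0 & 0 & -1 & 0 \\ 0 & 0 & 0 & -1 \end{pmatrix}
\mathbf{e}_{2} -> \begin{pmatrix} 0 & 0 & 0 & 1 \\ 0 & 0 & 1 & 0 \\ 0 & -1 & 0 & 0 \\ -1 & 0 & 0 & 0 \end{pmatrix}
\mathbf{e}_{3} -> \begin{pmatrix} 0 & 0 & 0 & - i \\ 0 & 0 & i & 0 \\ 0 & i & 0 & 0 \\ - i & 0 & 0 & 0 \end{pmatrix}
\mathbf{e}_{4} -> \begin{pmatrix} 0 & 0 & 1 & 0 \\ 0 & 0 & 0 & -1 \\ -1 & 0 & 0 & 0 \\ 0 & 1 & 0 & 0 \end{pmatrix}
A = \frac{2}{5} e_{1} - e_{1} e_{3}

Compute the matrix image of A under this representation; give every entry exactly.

Bivector images (products of the table entries): rho(e_{1} e_{3}) = rho(\mathbf{e}_{1})rho(\mathbf{e}_{3}) = \begin{pmatrix} 0 & 0 & 0 & - i \\ 0 & 0 & i & 0 \\ 0 & - i & 0 & 0 \\ i & 0 & 0 & 0 \end{pmatrix}.
M = (\frac{2}{5})*rho(e_{1}) + (-1)*rho(e_{1} e_{3}), summed entrywise:
Answer: \begin{pmatrix} \frac{2}{5} & 0 & 0 & i \\ 0 & \frac{2}{5} & - i & 0 \\ 0 & i & - \frac{2}{5} & 0 \\ - i & 0 & 0 & - \frac{2}{5} \end{pmatrix}


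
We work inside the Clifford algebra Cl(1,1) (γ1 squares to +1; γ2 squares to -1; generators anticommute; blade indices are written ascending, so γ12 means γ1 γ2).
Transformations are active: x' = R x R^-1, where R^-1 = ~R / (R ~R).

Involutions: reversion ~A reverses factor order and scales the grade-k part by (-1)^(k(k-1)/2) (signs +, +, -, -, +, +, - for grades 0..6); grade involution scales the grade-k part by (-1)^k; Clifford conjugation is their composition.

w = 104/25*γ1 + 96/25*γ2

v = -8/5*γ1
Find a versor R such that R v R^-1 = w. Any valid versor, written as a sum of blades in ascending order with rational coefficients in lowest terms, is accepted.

R = v + w = 64/25*γ1 + 96/25*γ2 works: the equal norms (64/25) guarantee its sandwich swaps v into w.
Answer: 64/25*γ1 + 96/25*γ2


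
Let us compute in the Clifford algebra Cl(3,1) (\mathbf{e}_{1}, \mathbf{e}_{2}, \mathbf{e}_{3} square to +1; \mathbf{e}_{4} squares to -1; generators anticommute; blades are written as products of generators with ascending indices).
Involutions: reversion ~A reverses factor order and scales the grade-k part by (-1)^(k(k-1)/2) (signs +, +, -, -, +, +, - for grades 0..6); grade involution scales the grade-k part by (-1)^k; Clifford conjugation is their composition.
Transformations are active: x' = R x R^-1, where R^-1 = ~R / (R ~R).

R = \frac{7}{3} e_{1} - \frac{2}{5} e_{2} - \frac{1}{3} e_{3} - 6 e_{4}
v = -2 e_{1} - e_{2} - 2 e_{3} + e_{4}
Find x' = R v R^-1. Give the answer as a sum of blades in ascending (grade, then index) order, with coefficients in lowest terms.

~R = \frac{7}{3} e_{1} - \frac{2}{5} e_{2} - \frac{1}{3} e_{3} - 6 e_{4}, and R ~R = -\frac{6814}{225}, so R^-1 = ~R / (-\frac{6814}{225}).
R v = \frac{12}{5} - \frac{47}{15} e_{1} e_{2} - \frac{16}{3} e_{1} e_{3} - \frac{29}{3} e_{1} e_{4} + \frac{7}{15} e_{2} e_{3} - \frac{32}{5} e_{2} e_{4} - \frac{37}{3} e_{3} e_{4}
Answer: \frac{5554}{3407} e_{1} + \frac{3623}{3407} e_{2} + \frac{6994}{3407} e_{3} - \frac{167}{3407} e_{4}


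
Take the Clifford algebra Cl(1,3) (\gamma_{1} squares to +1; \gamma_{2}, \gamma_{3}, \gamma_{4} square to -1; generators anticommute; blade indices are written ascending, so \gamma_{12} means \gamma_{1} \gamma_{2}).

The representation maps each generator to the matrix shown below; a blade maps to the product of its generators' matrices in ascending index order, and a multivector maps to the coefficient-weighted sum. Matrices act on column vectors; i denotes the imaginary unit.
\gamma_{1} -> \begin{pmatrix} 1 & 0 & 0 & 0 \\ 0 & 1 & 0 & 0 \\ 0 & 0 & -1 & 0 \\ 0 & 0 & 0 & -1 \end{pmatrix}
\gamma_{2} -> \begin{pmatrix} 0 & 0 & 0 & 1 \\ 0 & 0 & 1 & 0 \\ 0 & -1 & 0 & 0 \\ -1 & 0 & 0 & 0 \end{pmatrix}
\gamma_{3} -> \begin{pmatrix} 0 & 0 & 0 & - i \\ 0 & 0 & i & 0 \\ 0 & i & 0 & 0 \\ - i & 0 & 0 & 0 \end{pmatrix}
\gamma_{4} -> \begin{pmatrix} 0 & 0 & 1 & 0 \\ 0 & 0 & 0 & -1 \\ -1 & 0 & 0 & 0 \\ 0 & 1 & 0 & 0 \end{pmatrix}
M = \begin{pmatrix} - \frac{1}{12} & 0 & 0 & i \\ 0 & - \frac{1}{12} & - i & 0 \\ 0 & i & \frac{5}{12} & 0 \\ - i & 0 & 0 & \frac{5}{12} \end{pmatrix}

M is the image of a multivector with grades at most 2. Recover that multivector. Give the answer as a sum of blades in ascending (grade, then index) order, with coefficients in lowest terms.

Method: the blade images are trace-orthogonal — tr(rho(e_A) rho(e_B)^-1) = 4 if A = B and 0 otherwise — and rho(e_A)^-1 = (e_A)^2 * rho(e_A) with (e_A)^2 = +1 or -1, so the coefficient of e_A in the preimage is (e_A)^2 * tr(M rho(e_A))/4.
Nonzero projections over blades of grade <= 2: 1: (1)^2 = +1, tr(M 1) = \frac{2}{3}, coefficient \frac{1}{6}; \gamma_{1}: (\gamma_{1})^2 = +1, tr(M rho(\gamma_{1})) = -1, coefficient -\frac{1}{4}; \gamma_{13}: (\gamma_{13})^2 = +1, tr(M rho(\gamma_{13})) = -4, coefficient -1. Every other blade of grade <= 2 projects to 0.
Answer: \frac{1}{6} - \frac{1}{4} \gamma_{1} - \gamma_{13}


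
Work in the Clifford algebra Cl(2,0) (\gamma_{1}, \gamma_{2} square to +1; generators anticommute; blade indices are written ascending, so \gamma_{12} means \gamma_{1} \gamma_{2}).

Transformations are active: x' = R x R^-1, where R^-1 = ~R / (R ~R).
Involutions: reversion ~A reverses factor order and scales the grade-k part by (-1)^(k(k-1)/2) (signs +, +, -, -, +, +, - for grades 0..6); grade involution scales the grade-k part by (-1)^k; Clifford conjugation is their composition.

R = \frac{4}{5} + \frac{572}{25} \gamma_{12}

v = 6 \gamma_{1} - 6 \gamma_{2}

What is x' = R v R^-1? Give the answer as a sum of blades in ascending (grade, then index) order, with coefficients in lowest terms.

~R = \frac{4}{5} - \frac{572}{25} \gamma_{12}, and R ~R = \frac{327584}{625}, so R^-1 = ~R / (\frac{327584}{625}).
R v = -\frac{3312}{25} \gamma_{1} - \frac{3552}{25} \gamma_{2}
Answer: -\frac{65562}{10237} \gamma_{1} + \frac{56982}{10237} \gamma_{2}


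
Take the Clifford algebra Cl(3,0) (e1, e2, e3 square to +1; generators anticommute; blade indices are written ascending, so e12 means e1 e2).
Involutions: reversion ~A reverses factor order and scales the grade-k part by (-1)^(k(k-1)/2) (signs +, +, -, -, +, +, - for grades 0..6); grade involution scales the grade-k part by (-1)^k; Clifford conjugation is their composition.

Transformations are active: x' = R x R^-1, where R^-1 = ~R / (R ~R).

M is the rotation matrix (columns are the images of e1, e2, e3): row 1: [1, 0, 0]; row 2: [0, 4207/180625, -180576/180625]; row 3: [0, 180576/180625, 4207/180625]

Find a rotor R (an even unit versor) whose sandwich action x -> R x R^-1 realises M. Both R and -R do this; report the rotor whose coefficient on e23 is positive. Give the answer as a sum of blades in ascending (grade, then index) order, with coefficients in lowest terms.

Method: write R = a + b12*e12 + b13*e13 + b23*e23 with a^2 + b12^2 + b13^2 + b23^2 = 1 (so R^-1 = ~R). Expanding the columns R e_j ~R gives tr M = 4a^2 - 1 and, from the antisymmetric part, M21 - M12 = -4a*b12, M13 - M31 = 4a*b13, M32 - M23 = -4a*b23.
Here tr M = 189039/180625, so a^2 = (1 + tr M)/4 = 92416/180625 and a = ±304/425. Taking a = 304/425: M21 - M12 = 0, M13 - M31 = 0, M32 - M23 = 361152/180625, giving b12 = 0, b13 = 0, b23 = -297/425, i.e. R = 304/425 - 297/425*e23.
Its e23 coefficient is negative, so report the other preimage -R.
Answer: -304/425 + 297/425*e23. Sheet selection: the two-to-one cover makes ±R indistinguishable at the matrix level (trace 189039/180625), so uniqueness comes from the required sign on e23.


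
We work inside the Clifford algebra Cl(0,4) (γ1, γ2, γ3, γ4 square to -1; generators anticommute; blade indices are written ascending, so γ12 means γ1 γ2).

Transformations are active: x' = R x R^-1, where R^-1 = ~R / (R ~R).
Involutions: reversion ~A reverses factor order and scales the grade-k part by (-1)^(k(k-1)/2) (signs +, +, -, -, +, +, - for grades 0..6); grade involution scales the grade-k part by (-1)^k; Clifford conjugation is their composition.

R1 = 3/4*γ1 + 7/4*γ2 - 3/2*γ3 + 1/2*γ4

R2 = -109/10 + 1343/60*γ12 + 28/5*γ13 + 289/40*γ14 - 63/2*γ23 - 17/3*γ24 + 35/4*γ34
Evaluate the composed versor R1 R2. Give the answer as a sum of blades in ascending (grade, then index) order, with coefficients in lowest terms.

Distribute over the terms of R1 (each basis-blade product reordered to ascending indices, repeated generators contracted through their squares):
(3/4*γ1) R2 = -327/40*γ1 - 1343/80*γ2 - 21/5*γ3 - 867/160*γ4 - 189/8*γ123 - 17/4*γ124 + 105/16*γ134
(7/4*γ2) R2 = 9401/240*γ1 - 763/40*γ2 + 441/8*γ3 + 119/12*γ4 - 49/5*γ123 - 2023/160*γ124 + 245/16*γ234
(-3/2*γ3) R2 = -42/5*γ1 + 189/4*γ2 + 327/20*γ3 + 105/8*γ4 - 1343/40*γ123 + 867/80*γ134 - 17/2*γ234
(1/2*γ4) R2 = 289/80*γ1 - 17/6*γ2 + 35/8*γ3 - 109/20*γ4 + 1343/120*γ124 + 14/5*γ134 - 63/4*γ234
Summing the partial products and collecting blades:
Answer: 629/24*γ1 + 2053/240*γ2 + 1433/20*γ3 + 5843/480*γ4 - 67*γ123 - 2737/480*γ124 + 101/5*γ134 - 143/16*γ234


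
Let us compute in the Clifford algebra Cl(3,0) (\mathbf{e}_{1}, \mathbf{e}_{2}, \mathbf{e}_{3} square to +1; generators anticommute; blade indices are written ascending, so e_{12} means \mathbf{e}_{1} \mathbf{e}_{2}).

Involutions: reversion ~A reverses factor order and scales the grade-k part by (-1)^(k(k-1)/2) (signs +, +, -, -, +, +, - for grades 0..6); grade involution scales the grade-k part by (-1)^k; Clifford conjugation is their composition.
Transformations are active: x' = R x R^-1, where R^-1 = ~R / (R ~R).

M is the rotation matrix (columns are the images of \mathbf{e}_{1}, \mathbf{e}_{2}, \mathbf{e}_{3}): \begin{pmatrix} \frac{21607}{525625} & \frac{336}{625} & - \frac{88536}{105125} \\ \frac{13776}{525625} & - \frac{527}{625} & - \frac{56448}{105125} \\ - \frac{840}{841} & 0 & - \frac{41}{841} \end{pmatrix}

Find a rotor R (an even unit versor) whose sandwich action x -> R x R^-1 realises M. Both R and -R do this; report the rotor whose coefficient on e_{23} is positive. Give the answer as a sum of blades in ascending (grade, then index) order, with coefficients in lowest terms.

Method: write R = a + b12*e_{12} + b13*e_{13} + b23*e_{23} with a^2 + b12^2 + b13^2 + b23^2 = 1 (so R^-1 = ~R). Expanding the columns R e_j ~R gives tr M = 4a^2 - 1 and, from the antisymmetric part, M21 - M12 = -4a*b12, M13 - M31 = 4a*b13, M32 - M23 = -4a*b23.
Here tr M = -\frac{17889}{21025}, so a^2 = (1 + tr M)/4 = \frac{784}{21025} and a = ±\frac{28}{145}. Taking a = \frac{28}{145}: M21 - M12 = -\frac{10752}{21025}, M13 - M31 = \frac{16464}{105125}, M32 - M23 = \frac{56448}{105125}, giving b12 = \frac{96}{145}, b13 = \frac{147}{725}, b23 = -\frac{504}{725}, i.e. R = \frac{28}{145} + \frac{96}{145} e_{12} + \frac{147}{725} e_{13} - \frac{504}{725} e_{23}.
Its e_{23} coefficient is negative, so report the other preimage -R.
Answer: -\frac{28}{145} - \frac{96}{145} e_{12} - \frac{147}{725} e_{13} + \frac{504}{725} e_{23}. Recall the cover is two-to-one: with M of trace -\frac{17889}{21025}, both preimages act alike, and the stated e_{23} sign chooses the sheet.
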